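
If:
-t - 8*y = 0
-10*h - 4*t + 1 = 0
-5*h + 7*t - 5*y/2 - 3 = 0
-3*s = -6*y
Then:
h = -15/298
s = -14/149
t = 56/149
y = -7/149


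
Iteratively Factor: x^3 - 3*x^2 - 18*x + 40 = (x - 5)*(x^2 + 2*x - 8) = (x - 5)*(x + 4)*(x - 2)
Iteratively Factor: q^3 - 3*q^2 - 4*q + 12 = (q - 2)*(q^2 - q - 6) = (q - 3)*(q - 2)*(q + 2)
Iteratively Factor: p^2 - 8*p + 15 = (p - 3)*(p - 5)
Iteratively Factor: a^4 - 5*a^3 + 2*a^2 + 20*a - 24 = (a - 2)*(a^3 - 3*a^2 - 4*a + 12) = (a - 3)*(a - 2)*(a^2 - 4) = (a - 3)*(a - 2)*(a + 2)*(a - 2)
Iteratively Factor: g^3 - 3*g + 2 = (g - 1)*(g^2 + g - 2) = (g - 1)*(g + 2)*(g - 1)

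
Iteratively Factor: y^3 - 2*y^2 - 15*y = (y - 5)*(y^2 + 3*y) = (y - 5)*(y + 3)*(y)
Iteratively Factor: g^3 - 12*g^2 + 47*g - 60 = (g - 5)*(g^2 - 7*g + 12) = (g - 5)*(g - 3)*(g - 4)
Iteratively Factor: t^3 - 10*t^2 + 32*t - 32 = (t - 4)*(t^2 - 6*t + 8) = (t - 4)^2*(t - 2)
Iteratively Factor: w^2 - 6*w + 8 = (w - 4)*(w - 2)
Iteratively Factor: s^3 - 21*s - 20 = (s + 1)*(s^2 - s - 20) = (s + 1)*(s + 4)*(s - 5)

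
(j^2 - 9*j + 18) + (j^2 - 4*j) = 2*j^2 - 13*j + 18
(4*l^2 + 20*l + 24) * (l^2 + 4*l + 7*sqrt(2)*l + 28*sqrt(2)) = 4*l^4 + 36*l^3 + 28*sqrt(2)*l^3 + 104*l^2 + 252*sqrt(2)*l^2 + 96*l + 728*sqrt(2)*l + 672*sqrt(2)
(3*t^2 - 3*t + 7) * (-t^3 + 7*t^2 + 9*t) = -3*t^5 + 24*t^4 - t^3 + 22*t^2 + 63*t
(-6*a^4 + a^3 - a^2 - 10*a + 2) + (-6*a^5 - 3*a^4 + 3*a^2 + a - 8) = -6*a^5 - 9*a^4 + a^3 + 2*a^2 - 9*a - 6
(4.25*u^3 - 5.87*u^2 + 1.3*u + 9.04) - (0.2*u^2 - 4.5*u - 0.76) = 4.25*u^3 - 6.07*u^2 + 5.8*u + 9.8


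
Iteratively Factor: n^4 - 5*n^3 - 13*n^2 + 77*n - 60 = (n - 5)*(n^3 - 13*n + 12) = (n - 5)*(n - 3)*(n^2 + 3*n - 4) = (n - 5)*(n - 3)*(n + 4)*(n - 1)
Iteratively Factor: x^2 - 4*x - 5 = (x - 5)*(x + 1)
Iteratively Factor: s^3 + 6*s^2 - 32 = (s + 4)*(s^2 + 2*s - 8) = (s + 4)^2*(s - 2)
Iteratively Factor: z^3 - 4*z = (z + 2)*(z^2 - 2*z) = z*(z + 2)*(z - 2)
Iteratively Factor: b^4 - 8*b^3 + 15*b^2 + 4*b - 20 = (b - 5)*(b^3 - 3*b^2 + 4) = (b - 5)*(b + 1)*(b^2 - 4*b + 4) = (b - 5)*(b - 2)*(b + 1)*(b - 2)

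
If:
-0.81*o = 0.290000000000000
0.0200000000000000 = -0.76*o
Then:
No Solution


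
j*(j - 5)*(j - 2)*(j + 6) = j^4 - j^3 - 32*j^2 + 60*j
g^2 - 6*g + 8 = (g - 4)*(g - 2)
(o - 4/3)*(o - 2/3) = o^2 - 2*o + 8/9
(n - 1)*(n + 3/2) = n^2 + n/2 - 3/2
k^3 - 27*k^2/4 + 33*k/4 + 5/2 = (k - 5)*(k - 2)*(k + 1/4)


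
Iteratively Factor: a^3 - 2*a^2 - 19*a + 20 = (a + 4)*(a^2 - 6*a + 5) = (a - 1)*(a + 4)*(a - 5)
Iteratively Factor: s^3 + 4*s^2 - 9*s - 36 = (s - 3)*(s^2 + 7*s + 12) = (s - 3)*(s + 3)*(s + 4)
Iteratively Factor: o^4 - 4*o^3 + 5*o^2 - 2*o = (o - 1)*(o^3 - 3*o^2 + 2*o) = (o - 2)*(o - 1)*(o^2 - o) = (o - 2)*(o - 1)^2*(o)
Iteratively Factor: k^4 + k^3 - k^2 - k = (k)*(k^3 + k^2 - k - 1) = k*(k + 1)*(k^2 - 1) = k*(k - 1)*(k + 1)*(k + 1)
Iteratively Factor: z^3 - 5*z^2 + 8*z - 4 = (z - 2)*(z^2 - 3*z + 2) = (z - 2)^2*(z - 1)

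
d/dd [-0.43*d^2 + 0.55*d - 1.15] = 0.55 - 0.86*d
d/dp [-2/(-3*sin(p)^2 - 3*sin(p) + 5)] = -6*(2*sin(p) + 1)*cos(p)/(3*sin(p)^2 + 3*sin(p) - 5)^2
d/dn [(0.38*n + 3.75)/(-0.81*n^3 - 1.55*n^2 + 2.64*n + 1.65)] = (0.6156*n^3 + 9.7015*n^2 + 11.625*n - 9.273)/(0.6561*n^6 + 2.511*n^5 - 1.8743*n^4 - 10.857*n^3 + 1.8546*n^2 + 8.712*n + 2.7225)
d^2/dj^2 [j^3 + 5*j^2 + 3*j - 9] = 6*j + 10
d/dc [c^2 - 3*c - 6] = 2*c - 3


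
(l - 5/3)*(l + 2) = l^2 + l/3 - 10/3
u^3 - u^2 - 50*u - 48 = (u - 8)*(u + 1)*(u + 6)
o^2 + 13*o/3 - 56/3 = (o - 8/3)*(o + 7)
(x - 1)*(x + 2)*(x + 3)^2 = x^4 + 7*x^3 + 13*x^2 - 3*x - 18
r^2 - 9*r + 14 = (r - 7)*(r - 2)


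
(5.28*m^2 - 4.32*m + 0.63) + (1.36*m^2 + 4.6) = 6.64*m^2 - 4.32*m + 5.23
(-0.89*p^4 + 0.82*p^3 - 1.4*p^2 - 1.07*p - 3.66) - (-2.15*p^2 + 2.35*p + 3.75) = -0.89*p^4 + 0.82*p^3 + 0.75*p^2 - 3.42*p - 7.41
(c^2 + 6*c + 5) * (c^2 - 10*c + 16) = c^4 - 4*c^3 - 39*c^2 + 46*c + 80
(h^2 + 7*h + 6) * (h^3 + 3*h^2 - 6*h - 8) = h^5 + 10*h^4 + 21*h^3 - 32*h^2 - 92*h - 48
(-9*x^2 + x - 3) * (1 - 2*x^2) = 18*x^4 - 2*x^3 - 3*x^2 + x - 3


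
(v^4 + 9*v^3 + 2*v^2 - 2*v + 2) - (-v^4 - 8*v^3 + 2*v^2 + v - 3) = 2*v^4 + 17*v^3 - 3*v + 5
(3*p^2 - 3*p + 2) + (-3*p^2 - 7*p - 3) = -10*p - 1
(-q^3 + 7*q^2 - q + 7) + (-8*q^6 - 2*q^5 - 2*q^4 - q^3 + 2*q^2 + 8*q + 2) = -8*q^6 - 2*q^5 - 2*q^4 - 2*q^3 + 9*q^2 + 7*q + 9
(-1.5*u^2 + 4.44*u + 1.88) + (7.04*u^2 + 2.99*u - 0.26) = 5.54*u^2 + 7.43*u + 1.62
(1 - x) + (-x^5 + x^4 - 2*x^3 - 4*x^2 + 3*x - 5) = -x^5 + x^4 - 2*x^3 - 4*x^2 + 2*x - 4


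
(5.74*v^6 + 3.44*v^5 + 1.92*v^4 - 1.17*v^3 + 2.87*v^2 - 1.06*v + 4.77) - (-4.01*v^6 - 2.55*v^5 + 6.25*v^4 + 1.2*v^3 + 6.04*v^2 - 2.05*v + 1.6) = 9.75*v^6 + 5.99*v^5 - 4.33*v^4 - 2.37*v^3 - 3.17*v^2 + 0.99*v + 3.17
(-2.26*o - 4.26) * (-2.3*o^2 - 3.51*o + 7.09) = 5.198*o^3 + 17.7306*o^2 - 1.0708*o - 30.2034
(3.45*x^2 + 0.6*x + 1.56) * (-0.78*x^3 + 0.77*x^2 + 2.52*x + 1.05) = -2.691*x^5 + 2.1885*x^4 + 7.9392*x^3 + 6.3357*x^2 + 4.5612*x + 1.638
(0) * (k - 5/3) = 0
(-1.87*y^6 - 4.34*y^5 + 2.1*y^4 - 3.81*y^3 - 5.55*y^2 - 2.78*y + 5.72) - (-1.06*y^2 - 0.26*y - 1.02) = -1.87*y^6 - 4.34*y^5 + 2.1*y^4 - 3.81*y^3 - 4.49*y^2 - 2.52*y + 6.74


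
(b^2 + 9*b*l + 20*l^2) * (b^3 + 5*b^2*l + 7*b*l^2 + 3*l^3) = b^5 + 14*b^4*l + 72*b^3*l^2 + 166*b^2*l^3 + 167*b*l^4 + 60*l^5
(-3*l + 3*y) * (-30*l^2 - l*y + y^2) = 90*l^3 - 87*l^2*y - 6*l*y^2 + 3*y^3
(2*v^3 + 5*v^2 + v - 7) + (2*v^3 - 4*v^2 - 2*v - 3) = 4*v^3 + v^2 - v - 10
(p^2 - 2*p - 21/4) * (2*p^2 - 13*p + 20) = 2*p^4 - 17*p^3 + 71*p^2/2 + 113*p/4 - 105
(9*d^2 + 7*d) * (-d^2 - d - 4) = -9*d^4 - 16*d^3 - 43*d^2 - 28*d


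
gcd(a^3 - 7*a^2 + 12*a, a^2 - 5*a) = a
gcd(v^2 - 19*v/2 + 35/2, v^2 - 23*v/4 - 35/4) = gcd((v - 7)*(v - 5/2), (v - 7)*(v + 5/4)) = v - 7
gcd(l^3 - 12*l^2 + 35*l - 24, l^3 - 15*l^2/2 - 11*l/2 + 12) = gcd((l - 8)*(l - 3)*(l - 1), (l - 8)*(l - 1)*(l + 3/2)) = l^2 - 9*l + 8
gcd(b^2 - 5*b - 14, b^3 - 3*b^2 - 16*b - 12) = b + 2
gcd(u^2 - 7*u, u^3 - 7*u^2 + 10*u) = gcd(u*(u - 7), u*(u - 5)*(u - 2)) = u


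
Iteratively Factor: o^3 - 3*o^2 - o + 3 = (o + 1)*(o^2 - 4*o + 3) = (o - 3)*(o + 1)*(o - 1)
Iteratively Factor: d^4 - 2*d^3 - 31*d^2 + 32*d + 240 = (d - 5)*(d^3 + 3*d^2 - 16*d - 48) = (d - 5)*(d + 4)*(d^2 - d - 12) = (d - 5)*(d + 3)*(d + 4)*(d - 4)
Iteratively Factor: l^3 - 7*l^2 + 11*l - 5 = (l - 1)*(l^2 - 6*l + 5) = (l - 1)^2*(l - 5)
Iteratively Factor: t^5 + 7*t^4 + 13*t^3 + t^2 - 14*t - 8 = (t - 1)*(t^4 + 8*t^3 + 21*t^2 + 22*t + 8) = (t - 1)*(t + 1)*(t^3 + 7*t^2 + 14*t + 8) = (t - 1)*(t + 1)*(t + 2)*(t^2 + 5*t + 4) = (t - 1)*(t + 1)^2*(t + 2)*(t + 4)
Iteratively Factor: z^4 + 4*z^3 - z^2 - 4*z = (z)*(z^3 + 4*z^2 - z - 4) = z*(z + 1)*(z^2 + 3*z - 4) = z*(z + 1)*(z + 4)*(z - 1)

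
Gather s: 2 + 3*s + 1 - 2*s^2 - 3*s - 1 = 2 - 2*s^2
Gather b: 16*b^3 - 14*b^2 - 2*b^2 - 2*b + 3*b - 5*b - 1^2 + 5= 16*b^3 - 16*b^2 - 4*b + 4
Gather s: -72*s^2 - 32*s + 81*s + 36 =-72*s^2 + 49*s + 36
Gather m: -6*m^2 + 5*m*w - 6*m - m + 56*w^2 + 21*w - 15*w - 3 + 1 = -6*m^2 + m*(5*w - 7) + 56*w^2 + 6*w - 2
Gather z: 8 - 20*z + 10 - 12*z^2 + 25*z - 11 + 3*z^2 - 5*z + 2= 9 - 9*z^2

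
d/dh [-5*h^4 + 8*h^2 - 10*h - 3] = -20*h^3 + 16*h - 10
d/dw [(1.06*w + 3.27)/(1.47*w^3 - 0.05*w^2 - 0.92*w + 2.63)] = (-3.1164*w^3 - 14.3677*w^2 + 0.327*w + 5.7962)/(2.1609*w^6 - 0.147*w^5 - 2.7023*w^4 + 7.8242*w^3 + 0.5834*w^2 - 4.8392*w + 6.9169)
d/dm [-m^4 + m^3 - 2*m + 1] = -4*m^3 + 3*m^2 - 2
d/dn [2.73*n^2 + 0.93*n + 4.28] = 5.46*n + 0.93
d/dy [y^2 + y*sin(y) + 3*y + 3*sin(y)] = y*cos(y) + 2*y + sin(y) + 3*cos(y) + 3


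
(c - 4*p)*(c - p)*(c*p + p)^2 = c^4*p^2 - 5*c^3*p^3 + 2*c^3*p^2 + 4*c^2*p^4 - 10*c^2*p^3 + c^2*p^2 + 8*c*p^4 - 5*c*p^3 + 4*p^4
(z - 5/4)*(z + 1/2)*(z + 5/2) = z^3 + 7*z^2/4 - 5*z/2 - 25/16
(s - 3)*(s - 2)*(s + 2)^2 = s^4 - s^3 - 10*s^2 + 4*s + 24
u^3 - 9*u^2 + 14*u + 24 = (u - 6)*(u - 4)*(u + 1)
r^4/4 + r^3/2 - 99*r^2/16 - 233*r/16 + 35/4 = (r/4 + 1)*(r - 5)*(r - 1/2)*(r + 7/2)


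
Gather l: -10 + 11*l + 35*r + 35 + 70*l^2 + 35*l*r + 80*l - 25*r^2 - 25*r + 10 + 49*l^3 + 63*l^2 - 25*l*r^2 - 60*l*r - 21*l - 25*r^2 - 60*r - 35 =49*l^3 + 133*l^2 + l*(-25*r^2 - 25*r + 70) - 50*r^2 - 50*r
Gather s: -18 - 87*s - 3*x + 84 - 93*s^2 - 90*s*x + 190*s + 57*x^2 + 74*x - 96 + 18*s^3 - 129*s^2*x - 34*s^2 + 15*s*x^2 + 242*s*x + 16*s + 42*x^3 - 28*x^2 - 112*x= 18*s^3 + s^2*(-129*x - 127) + s*(15*x^2 + 152*x + 119) + 42*x^3 + 29*x^2 - 41*x - 30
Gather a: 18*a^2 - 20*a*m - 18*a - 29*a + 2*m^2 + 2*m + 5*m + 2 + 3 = 18*a^2 + a*(-20*m - 47) + 2*m^2 + 7*m + 5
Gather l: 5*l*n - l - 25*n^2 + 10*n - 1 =l*(5*n - 1) - 25*n^2 + 10*n - 1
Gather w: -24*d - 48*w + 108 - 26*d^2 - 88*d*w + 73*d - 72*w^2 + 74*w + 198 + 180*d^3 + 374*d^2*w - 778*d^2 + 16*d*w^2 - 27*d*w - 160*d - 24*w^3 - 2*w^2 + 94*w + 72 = 180*d^3 - 804*d^2 - 111*d - 24*w^3 + w^2*(16*d - 74) + w*(374*d^2 - 115*d + 120) + 378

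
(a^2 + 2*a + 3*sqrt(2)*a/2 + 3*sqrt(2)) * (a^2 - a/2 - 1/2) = a^4 + 3*a^3/2 + 3*sqrt(2)*a^3/2 - 3*a^2/2 + 9*sqrt(2)*a^2/4 - 9*sqrt(2)*a/4 - a - 3*sqrt(2)/2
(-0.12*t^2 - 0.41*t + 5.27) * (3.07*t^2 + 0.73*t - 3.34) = -0.3684*t^4 - 1.3463*t^3 + 16.2804*t^2 + 5.2165*t - 17.6018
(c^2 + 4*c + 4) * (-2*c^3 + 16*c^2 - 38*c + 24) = -2*c^5 + 8*c^4 + 18*c^3 - 64*c^2 - 56*c + 96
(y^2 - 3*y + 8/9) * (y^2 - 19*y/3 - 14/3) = y^4 - 28*y^3/3 + 137*y^2/9 + 226*y/27 - 112/27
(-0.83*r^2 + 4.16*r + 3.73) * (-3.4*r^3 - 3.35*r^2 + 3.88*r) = 2.822*r^5 - 11.3635*r^4 - 29.8384*r^3 + 3.6453*r^2 + 14.4724*r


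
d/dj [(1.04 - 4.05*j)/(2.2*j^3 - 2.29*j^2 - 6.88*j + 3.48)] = (17.82*j^3 - 16.1385*j^2 + 4.7632*j - 6.9388)/(4.84*j^6 - 10.076*j^5 - 25.0279*j^4 + 46.8224*j^3 + 31.396*j^2 - 47.8848*j + 12.1104)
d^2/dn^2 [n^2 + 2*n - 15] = 2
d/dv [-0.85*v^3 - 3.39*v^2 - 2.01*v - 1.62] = -2.55*v^2 - 6.78*v - 2.01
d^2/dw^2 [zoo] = 0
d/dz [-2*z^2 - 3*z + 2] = -4*z - 3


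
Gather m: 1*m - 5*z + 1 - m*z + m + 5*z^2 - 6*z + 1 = m*(2 - z) + 5*z^2 - 11*z + 2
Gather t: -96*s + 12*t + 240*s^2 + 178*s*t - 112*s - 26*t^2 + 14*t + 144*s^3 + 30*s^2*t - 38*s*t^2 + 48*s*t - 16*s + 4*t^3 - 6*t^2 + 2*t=144*s^3 + 240*s^2 - 224*s + 4*t^3 + t^2*(-38*s - 32) + t*(30*s^2 + 226*s + 28)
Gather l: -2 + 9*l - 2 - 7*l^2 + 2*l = -7*l^2 + 11*l - 4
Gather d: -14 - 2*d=-2*d - 14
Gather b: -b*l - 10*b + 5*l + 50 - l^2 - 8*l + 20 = b*(-l - 10) - l^2 - 3*l + 70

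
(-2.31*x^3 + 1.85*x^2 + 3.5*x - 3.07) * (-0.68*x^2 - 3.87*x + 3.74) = 1.5708*x^5 + 7.6817*x^4 - 18.1789*x^3 - 4.5384*x^2 + 24.9709*x - 11.4818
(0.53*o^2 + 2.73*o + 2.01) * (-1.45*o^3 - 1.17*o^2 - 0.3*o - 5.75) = -0.7685*o^5 - 4.5786*o^4 - 6.2676*o^3 - 6.2182*o^2 - 16.3005*o - 11.5575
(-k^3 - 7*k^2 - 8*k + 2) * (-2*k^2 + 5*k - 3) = 2*k^5 + 9*k^4 - 16*k^3 - 23*k^2 + 34*k - 6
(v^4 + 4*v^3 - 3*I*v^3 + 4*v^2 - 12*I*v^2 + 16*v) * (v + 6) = v^5 + 10*v^4 - 3*I*v^4 + 28*v^3 - 30*I*v^3 + 40*v^2 - 72*I*v^2 + 96*v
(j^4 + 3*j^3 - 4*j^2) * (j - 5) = j^5 - 2*j^4 - 19*j^3 + 20*j^2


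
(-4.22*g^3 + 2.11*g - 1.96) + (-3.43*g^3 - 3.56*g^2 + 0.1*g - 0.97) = -7.65*g^3 - 3.56*g^2 + 2.21*g - 2.93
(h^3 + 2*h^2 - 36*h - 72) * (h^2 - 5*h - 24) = h^5 - 3*h^4 - 70*h^3 + 60*h^2 + 1224*h + 1728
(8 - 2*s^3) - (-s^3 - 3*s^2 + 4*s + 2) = -s^3 + 3*s^2 - 4*s + 6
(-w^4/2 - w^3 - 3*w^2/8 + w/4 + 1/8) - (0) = -w^4/2 - w^3 - 3*w^2/8 + w/4 + 1/8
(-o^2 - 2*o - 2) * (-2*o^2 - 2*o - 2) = 2*o^4 + 6*o^3 + 10*o^2 + 8*o + 4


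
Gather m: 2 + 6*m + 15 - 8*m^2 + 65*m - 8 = -8*m^2 + 71*m + 9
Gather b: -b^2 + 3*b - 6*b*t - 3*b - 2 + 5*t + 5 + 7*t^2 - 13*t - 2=-b^2 - 6*b*t + 7*t^2 - 8*t + 1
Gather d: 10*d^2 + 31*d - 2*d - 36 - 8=10*d^2 + 29*d - 44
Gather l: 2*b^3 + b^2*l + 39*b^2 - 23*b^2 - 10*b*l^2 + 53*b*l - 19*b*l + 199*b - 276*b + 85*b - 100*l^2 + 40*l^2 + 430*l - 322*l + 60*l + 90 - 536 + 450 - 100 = 2*b^3 + 16*b^2 + 8*b + l^2*(-10*b - 60) + l*(b^2 + 34*b + 168) - 96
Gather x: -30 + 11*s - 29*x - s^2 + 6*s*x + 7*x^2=-s^2 + 11*s + 7*x^2 + x*(6*s - 29) - 30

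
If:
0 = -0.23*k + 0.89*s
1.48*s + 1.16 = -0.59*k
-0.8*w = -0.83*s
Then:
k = -1.19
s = -0.31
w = -0.32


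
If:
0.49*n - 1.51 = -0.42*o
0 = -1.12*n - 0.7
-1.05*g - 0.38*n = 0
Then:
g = 0.23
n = -0.62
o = 4.32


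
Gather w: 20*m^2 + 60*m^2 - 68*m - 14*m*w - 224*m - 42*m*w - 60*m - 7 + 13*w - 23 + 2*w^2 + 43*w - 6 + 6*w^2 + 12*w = 80*m^2 - 352*m + 8*w^2 + w*(68 - 56*m) - 36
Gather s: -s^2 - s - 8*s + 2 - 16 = -s^2 - 9*s - 14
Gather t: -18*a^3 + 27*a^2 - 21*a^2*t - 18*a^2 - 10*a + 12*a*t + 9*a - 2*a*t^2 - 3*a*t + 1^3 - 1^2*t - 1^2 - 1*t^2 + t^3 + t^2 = -18*a^3 + 9*a^2 - 2*a*t^2 - a + t^3 + t*(-21*a^2 + 9*a - 1)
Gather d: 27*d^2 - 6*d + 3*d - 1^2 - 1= 27*d^2 - 3*d - 2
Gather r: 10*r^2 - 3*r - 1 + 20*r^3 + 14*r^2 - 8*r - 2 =20*r^3 + 24*r^2 - 11*r - 3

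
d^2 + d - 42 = (d - 6)*(d + 7)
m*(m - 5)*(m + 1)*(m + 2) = m^4 - 2*m^3 - 13*m^2 - 10*m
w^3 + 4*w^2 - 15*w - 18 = (w - 3)*(w + 1)*(w + 6)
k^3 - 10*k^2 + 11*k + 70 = (k - 7)*(k - 5)*(k + 2)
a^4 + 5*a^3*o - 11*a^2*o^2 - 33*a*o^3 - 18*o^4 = (a - 3*o)*(a + o)^2*(a + 6*o)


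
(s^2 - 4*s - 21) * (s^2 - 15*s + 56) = s^4 - 19*s^3 + 95*s^2 + 91*s - 1176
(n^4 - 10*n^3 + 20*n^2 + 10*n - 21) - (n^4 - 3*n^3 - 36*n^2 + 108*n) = -7*n^3 + 56*n^2 - 98*n - 21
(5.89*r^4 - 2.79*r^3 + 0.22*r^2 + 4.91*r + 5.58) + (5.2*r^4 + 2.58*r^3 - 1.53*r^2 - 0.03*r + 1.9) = 11.09*r^4 - 0.21*r^3 - 1.31*r^2 + 4.88*r + 7.48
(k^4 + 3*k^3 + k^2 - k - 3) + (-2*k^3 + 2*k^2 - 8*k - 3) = k^4 + k^3 + 3*k^2 - 9*k - 6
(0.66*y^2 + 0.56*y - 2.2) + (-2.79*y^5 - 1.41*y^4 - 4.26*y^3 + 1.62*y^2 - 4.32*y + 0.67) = -2.79*y^5 - 1.41*y^4 - 4.26*y^3 + 2.28*y^2 - 3.76*y - 1.53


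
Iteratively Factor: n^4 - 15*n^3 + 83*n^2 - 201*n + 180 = (n - 3)*(n^3 - 12*n^2 + 47*n - 60) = (n - 5)*(n - 3)*(n^2 - 7*n + 12) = (n - 5)*(n - 3)^2*(n - 4)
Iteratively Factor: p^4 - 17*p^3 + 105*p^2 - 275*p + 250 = (p - 2)*(p^3 - 15*p^2 + 75*p - 125) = (p - 5)*(p - 2)*(p^2 - 10*p + 25) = (p - 5)^2*(p - 2)*(p - 5)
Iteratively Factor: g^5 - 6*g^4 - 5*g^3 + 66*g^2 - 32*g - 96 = (g - 2)*(g^4 - 4*g^3 - 13*g^2 + 40*g + 48) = (g - 2)*(g + 1)*(g^3 - 5*g^2 - 8*g + 48) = (g - 4)*(g - 2)*(g + 1)*(g^2 - g - 12) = (g - 4)*(g - 2)*(g + 1)*(g + 3)*(g - 4)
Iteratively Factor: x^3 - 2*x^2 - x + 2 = (x - 2)*(x^2 - 1) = (x - 2)*(x - 1)*(x + 1)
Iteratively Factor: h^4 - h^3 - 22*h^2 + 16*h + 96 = (h - 4)*(h^3 + 3*h^2 - 10*h - 24) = (h - 4)*(h + 4)*(h^2 - h - 6) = (h - 4)*(h - 3)*(h + 4)*(h + 2)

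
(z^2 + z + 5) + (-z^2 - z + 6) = 11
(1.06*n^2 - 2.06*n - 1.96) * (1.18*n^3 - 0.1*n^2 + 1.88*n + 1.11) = 1.2508*n^5 - 2.5368*n^4 - 0.114*n^3 - 2.5002*n^2 - 5.9714*n - 2.1756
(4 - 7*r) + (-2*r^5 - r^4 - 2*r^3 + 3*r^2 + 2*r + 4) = -2*r^5 - r^4 - 2*r^3 + 3*r^2 - 5*r + 8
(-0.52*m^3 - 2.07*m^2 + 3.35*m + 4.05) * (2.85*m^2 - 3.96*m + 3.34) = -1.482*m^5 - 3.8403*m^4 + 16.0079*m^3 - 8.6373*m^2 - 4.849*m + 13.527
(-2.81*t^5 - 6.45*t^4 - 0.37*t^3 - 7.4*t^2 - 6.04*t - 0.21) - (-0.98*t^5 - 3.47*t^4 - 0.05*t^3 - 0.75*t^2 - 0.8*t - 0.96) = -1.83*t^5 - 2.98*t^4 - 0.32*t^3 - 6.65*t^2 - 5.24*t + 0.75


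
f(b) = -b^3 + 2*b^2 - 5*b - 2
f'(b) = -3*b^2 + 4*b - 5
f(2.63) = -19.51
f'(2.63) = -15.23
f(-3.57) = 86.84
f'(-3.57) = -57.51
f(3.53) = -38.72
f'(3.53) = -28.26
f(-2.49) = 38.29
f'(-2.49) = -33.56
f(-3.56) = 86.27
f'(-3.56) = -57.26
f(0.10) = -2.48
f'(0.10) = -4.63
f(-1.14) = 7.78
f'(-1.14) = -13.46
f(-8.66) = 840.75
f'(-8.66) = -264.63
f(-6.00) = 316.00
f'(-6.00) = -137.00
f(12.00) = -1502.00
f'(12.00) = -389.00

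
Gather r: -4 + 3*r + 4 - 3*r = 0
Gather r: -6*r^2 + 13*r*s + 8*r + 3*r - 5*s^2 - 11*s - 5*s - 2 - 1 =-6*r^2 + r*(13*s + 11) - 5*s^2 - 16*s - 3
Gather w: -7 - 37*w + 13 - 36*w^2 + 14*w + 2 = -36*w^2 - 23*w + 8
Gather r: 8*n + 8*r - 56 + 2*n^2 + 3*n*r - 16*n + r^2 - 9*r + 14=2*n^2 - 8*n + r^2 + r*(3*n - 1) - 42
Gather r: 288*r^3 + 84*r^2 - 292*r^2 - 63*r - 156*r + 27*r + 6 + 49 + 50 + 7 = 288*r^3 - 208*r^2 - 192*r + 112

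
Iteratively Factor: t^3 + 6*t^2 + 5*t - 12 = (t + 3)*(t^2 + 3*t - 4) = (t - 1)*(t + 3)*(t + 4)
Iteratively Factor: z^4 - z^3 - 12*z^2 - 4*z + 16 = (z - 1)*(z^3 - 12*z - 16) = (z - 1)*(z + 2)*(z^2 - 2*z - 8) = (z - 1)*(z + 2)^2*(z - 4)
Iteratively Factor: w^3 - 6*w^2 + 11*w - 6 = (w - 2)*(w^2 - 4*w + 3) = (w - 2)*(w - 1)*(w - 3)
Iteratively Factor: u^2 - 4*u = (u - 4)*(u)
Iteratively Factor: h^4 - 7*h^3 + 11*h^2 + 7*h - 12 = (h - 3)*(h^3 - 4*h^2 - h + 4) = (h - 4)*(h - 3)*(h^2 - 1) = (h - 4)*(h - 3)*(h + 1)*(h - 1)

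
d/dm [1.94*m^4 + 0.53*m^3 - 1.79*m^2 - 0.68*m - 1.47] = 7.76*m^3 + 1.59*m^2 - 3.58*m - 0.68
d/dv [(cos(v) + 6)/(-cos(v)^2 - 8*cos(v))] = -(sin(v) + 48*sin(v)/cos(v)^2 + 12*tan(v))/(cos(v) + 8)^2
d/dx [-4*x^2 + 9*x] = 9 - 8*x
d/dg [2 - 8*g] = -8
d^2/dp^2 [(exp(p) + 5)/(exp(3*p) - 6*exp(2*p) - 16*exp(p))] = (4*exp(5*p) + 27*exp(4*p) - 230*exp(3*p) + 464*exp(2*p) + 1440*exp(p) + 1280)*exp(-p)/(exp(6*p) - 18*exp(5*p) + 60*exp(4*p) + 360*exp(3*p) - 960*exp(2*p) - 4608*exp(p) - 4096)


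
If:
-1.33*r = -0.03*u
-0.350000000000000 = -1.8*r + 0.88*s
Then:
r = 0.0225563909774436*u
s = 0.0461380724538619*u - 0.397727272727273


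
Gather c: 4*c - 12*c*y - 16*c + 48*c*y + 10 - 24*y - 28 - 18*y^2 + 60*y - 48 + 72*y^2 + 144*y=c*(36*y - 12) + 54*y^2 + 180*y - 66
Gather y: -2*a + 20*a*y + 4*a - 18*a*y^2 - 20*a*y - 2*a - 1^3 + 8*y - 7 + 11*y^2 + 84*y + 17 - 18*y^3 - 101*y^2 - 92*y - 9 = -18*y^3 + y^2*(-18*a - 90)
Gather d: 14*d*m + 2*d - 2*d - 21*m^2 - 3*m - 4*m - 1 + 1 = 14*d*m - 21*m^2 - 7*m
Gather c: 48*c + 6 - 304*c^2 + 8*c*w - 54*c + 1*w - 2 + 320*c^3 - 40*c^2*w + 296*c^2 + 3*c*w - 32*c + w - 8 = 320*c^3 + c^2*(-40*w - 8) + c*(11*w - 38) + 2*w - 4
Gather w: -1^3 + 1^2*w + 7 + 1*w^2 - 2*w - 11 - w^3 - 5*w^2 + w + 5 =-w^3 - 4*w^2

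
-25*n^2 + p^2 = (-5*n + p)*(5*n + p)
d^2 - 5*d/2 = d*(d - 5/2)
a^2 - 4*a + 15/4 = (a - 5/2)*(a - 3/2)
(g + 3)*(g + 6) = g^2 + 9*g + 18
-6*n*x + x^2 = x*(-6*n + x)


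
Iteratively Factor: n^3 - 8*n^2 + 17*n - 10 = (n - 1)*(n^2 - 7*n + 10) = (n - 5)*(n - 1)*(n - 2)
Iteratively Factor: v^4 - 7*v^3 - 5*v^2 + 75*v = (v - 5)*(v^3 - 2*v^2 - 15*v) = (v - 5)*(v + 3)*(v^2 - 5*v) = v*(v - 5)*(v + 3)*(v - 5)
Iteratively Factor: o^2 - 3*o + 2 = (o - 1)*(o - 2)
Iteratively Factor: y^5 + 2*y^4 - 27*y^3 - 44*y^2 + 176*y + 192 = (y + 4)*(y^4 - 2*y^3 - 19*y^2 + 32*y + 48) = (y + 1)*(y + 4)*(y^3 - 3*y^2 - 16*y + 48) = (y - 4)*(y + 1)*(y + 4)*(y^2 + y - 12) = (y - 4)*(y - 3)*(y + 1)*(y + 4)*(y + 4)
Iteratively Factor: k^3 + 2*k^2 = (k)*(k^2 + 2*k) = k*(k + 2)*(k)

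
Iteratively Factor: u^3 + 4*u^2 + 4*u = (u + 2)*(u^2 + 2*u) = u*(u + 2)*(u + 2)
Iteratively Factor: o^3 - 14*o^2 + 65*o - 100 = (o - 5)*(o^2 - 9*o + 20) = (o - 5)^2*(o - 4)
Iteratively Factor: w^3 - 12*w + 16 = (w - 2)*(w^2 + 2*w - 8) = (w - 2)^2*(w + 4)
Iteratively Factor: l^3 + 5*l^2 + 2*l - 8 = (l + 4)*(l^2 + l - 2) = (l + 2)*(l + 4)*(l - 1)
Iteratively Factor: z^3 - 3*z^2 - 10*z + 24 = (z + 3)*(z^2 - 6*z + 8) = (z - 2)*(z + 3)*(z - 4)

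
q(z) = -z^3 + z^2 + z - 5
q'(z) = -3*z^2 + 2*z + 1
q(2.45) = -11.25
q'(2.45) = -12.11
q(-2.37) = 11.56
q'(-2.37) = -20.59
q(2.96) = -19.21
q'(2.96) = -19.36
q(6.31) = -210.11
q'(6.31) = -105.83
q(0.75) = -4.11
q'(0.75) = 0.81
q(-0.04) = -5.04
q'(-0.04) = 0.92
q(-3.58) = 50.12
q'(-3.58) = -44.61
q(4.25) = -59.45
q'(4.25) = -44.69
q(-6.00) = 241.00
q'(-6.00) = -119.00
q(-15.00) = 3580.00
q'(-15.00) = -704.00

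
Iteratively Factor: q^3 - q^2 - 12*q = (q)*(q^2 - q - 12) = q*(q - 4)*(q + 3)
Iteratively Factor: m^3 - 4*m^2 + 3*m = (m - 3)*(m^2 - m) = m*(m - 3)*(m - 1)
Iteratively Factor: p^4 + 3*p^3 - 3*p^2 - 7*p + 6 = (p + 3)*(p^3 - 3*p + 2) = (p + 2)*(p + 3)*(p^2 - 2*p + 1) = (p - 1)*(p + 2)*(p + 3)*(p - 1)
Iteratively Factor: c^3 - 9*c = (c - 3)*(c^2 + 3*c) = c*(c - 3)*(c + 3)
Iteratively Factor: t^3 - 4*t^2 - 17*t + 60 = (t - 3)*(t^2 - t - 20) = (t - 3)*(t + 4)*(t - 5)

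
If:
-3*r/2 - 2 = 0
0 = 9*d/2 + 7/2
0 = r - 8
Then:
No Solution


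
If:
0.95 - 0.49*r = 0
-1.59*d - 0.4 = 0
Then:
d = -0.25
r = 1.94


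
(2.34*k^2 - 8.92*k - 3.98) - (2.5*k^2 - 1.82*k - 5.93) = -0.16*k^2 - 7.1*k + 1.95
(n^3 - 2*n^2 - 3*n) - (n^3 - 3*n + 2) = -2*n^2 - 2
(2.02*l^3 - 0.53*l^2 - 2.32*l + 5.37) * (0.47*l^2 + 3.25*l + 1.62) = 0.9494*l^5 + 6.3159*l^4 + 0.4595*l^3 - 5.8747*l^2 + 13.6941*l + 8.6994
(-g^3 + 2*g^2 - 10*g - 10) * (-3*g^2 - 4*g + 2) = 3*g^5 - 2*g^4 + 20*g^3 + 74*g^2 + 20*g - 20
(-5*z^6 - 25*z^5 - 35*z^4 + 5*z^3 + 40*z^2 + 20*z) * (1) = -5*z^6 - 25*z^5 - 35*z^4 + 5*z^3 + 40*z^2 + 20*z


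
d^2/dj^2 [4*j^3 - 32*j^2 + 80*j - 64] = 24*j - 64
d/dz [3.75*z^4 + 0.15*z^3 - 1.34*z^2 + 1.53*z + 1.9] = 15.0*z^3 + 0.45*z^2 - 2.68*z + 1.53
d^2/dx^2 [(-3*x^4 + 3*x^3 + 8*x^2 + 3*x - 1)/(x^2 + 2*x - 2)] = 2*(-3*x^6 - 18*x^5 - 18*x^4 + 101*x^3 - 63*x^2 + 48*x + 38)/(x^6 + 6*x^5 + 6*x^4 - 16*x^3 - 12*x^2 + 24*x - 8)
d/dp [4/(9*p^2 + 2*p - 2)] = 8*(-9*p - 1)/(9*p^2 + 2*p - 2)^2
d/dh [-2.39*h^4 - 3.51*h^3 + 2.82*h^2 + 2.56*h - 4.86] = -9.56*h^3 - 10.53*h^2 + 5.64*h + 2.56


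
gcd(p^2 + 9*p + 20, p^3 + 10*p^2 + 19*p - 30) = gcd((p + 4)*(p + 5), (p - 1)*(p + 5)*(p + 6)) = p + 5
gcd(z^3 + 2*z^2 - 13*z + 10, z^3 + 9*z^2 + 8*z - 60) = z^2 + 3*z - 10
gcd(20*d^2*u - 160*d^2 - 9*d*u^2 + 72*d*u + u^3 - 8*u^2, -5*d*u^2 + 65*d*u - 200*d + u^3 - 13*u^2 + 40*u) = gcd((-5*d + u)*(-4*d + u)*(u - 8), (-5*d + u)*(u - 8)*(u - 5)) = -5*d*u + 40*d + u^2 - 8*u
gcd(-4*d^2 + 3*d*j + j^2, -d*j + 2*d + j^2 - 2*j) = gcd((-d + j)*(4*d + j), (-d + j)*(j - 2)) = d - j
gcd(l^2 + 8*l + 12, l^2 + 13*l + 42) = l + 6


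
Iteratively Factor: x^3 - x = (x)*(x^2 - 1) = x*(x - 1)*(x + 1)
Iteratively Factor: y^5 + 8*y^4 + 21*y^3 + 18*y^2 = (y + 3)*(y^4 + 5*y^3 + 6*y^2) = (y + 2)*(y + 3)*(y^3 + 3*y^2) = (y + 2)*(y + 3)^2*(y^2) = y*(y + 2)*(y + 3)^2*(y)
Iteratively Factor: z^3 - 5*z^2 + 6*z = (z - 3)*(z^2 - 2*z) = z*(z - 3)*(z - 2)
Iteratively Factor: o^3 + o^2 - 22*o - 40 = (o - 5)*(o^2 + 6*o + 8) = (o - 5)*(o + 4)*(o + 2)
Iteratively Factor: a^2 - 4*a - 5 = (a - 5)*(a + 1)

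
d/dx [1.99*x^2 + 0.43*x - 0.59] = 3.98*x + 0.43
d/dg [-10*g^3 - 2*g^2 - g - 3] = -30*g^2 - 4*g - 1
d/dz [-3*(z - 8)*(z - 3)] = 33 - 6*z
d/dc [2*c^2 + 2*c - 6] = 4*c + 2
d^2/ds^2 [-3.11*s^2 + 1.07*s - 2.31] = -6.22000000000000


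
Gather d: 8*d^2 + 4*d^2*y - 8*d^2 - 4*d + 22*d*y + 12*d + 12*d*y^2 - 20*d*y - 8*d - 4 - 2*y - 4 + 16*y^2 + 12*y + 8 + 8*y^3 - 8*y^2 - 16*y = 4*d^2*y + d*(12*y^2 + 2*y) + 8*y^3 + 8*y^2 - 6*y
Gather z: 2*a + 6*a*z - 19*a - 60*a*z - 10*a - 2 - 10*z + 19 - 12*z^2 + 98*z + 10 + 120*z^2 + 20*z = -27*a + 108*z^2 + z*(108 - 54*a) + 27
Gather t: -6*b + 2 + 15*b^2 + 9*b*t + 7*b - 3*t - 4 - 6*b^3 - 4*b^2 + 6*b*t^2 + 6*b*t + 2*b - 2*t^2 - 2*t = -6*b^3 + 11*b^2 + 3*b + t^2*(6*b - 2) + t*(15*b - 5) - 2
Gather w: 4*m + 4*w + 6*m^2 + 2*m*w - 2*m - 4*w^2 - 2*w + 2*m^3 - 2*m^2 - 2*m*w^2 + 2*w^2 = 2*m^3 + 4*m^2 + 2*m + w^2*(-2*m - 2) + w*(2*m + 2)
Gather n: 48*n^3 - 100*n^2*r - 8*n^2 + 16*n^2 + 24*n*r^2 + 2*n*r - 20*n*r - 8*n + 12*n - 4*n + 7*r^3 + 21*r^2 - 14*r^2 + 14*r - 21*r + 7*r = 48*n^3 + n^2*(8 - 100*r) + n*(24*r^2 - 18*r) + 7*r^3 + 7*r^2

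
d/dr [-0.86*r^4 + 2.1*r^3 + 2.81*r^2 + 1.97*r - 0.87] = -3.44*r^3 + 6.3*r^2 + 5.62*r + 1.97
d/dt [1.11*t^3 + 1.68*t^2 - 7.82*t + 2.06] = 3.33*t^2 + 3.36*t - 7.82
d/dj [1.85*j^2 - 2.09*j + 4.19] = 3.7*j - 2.09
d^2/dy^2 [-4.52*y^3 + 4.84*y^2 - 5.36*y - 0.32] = 9.68 - 27.12*y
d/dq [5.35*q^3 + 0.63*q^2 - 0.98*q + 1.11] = 16.05*q^2 + 1.26*q - 0.98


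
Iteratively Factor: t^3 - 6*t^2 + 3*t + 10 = (t - 2)*(t^2 - 4*t - 5) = (t - 2)*(t + 1)*(t - 5)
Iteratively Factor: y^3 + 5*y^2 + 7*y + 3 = (y + 1)*(y^2 + 4*y + 3) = (y + 1)^2*(y + 3)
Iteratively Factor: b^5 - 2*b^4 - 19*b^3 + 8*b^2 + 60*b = (b + 3)*(b^4 - 5*b^3 - 4*b^2 + 20*b) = (b - 5)*(b + 3)*(b^3 - 4*b) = b*(b - 5)*(b + 3)*(b^2 - 4) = b*(b - 5)*(b + 2)*(b + 3)*(b - 2)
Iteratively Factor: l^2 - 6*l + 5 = (l - 5)*(l - 1)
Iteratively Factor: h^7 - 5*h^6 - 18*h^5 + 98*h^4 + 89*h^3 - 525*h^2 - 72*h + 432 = (h + 1)*(h^6 - 6*h^5 - 12*h^4 + 110*h^3 - 21*h^2 - 504*h + 432) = (h - 4)*(h + 1)*(h^5 - 2*h^4 - 20*h^3 + 30*h^2 + 99*h - 108) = (h - 4)*(h - 1)*(h + 1)*(h^4 - h^3 - 21*h^2 + 9*h + 108) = (h - 4)^2*(h - 1)*(h + 1)*(h^3 + 3*h^2 - 9*h - 27) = (h - 4)^2*(h - 1)*(h + 1)*(h + 3)*(h^2 - 9) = (h - 4)^2*(h - 3)*(h - 1)*(h + 1)*(h + 3)*(h + 3)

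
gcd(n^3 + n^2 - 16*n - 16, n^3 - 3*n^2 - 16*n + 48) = n^2 - 16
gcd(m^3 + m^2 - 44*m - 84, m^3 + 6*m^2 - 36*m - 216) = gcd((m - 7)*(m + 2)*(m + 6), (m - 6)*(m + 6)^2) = m + 6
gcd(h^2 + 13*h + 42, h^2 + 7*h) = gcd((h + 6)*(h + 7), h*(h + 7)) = h + 7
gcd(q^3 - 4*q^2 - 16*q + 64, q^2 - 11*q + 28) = q - 4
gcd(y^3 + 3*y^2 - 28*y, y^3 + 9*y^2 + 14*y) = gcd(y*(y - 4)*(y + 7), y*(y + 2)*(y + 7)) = y^2 + 7*y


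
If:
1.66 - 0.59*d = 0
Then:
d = 2.81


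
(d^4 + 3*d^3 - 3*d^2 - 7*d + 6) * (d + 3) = d^5 + 6*d^4 + 6*d^3 - 16*d^2 - 15*d + 18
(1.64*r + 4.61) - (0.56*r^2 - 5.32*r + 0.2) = -0.56*r^2 + 6.96*r + 4.41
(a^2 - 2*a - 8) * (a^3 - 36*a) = a^5 - 2*a^4 - 44*a^3 + 72*a^2 + 288*a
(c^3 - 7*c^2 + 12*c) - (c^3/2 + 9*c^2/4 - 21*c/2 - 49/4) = c^3/2 - 37*c^2/4 + 45*c/2 + 49/4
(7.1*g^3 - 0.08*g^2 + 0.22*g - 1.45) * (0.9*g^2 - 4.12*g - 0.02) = 6.39*g^5 - 29.324*g^4 + 0.3856*g^3 - 2.2098*g^2 + 5.9696*g + 0.029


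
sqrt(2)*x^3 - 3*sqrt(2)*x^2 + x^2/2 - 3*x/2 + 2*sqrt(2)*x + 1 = (x - 2)*(x - 1)*(sqrt(2)*x + 1/2)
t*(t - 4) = t^2 - 4*t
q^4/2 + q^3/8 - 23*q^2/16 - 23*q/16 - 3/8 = (q/2 + 1/2)*(q - 2)*(q + 1/2)*(q + 3/4)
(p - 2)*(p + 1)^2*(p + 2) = p^4 + 2*p^3 - 3*p^2 - 8*p - 4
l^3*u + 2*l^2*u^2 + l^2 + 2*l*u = l*(l + 2*u)*(l*u + 1)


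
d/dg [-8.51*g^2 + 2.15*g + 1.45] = 2.15 - 17.02*g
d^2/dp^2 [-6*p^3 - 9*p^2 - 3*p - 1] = -36*p - 18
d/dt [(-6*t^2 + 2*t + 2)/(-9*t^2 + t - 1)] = 4*(3*t^2 + 12*t - 1)/(81*t^4 - 18*t^3 + 19*t^2 - 2*t + 1)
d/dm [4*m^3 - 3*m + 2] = 12*m^2 - 3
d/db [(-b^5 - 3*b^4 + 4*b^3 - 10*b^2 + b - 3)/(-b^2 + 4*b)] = (3*b^6 - 10*b^5 - 40*b^4 + 32*b^3 - 39*b^2 - 6*b + 12)/(b^2*(b^2 - 8*b + 16))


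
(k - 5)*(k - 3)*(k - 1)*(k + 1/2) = k^4 - 17*k^3/2 + 37*k^2/2 - 7*k/2 - 15/2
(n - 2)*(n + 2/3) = n^2 - 4*n/3 - 4/3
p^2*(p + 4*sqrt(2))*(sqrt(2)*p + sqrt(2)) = sqrt(2)*p^4 + sqrt(2)*p^3 + 8*p^3 + 8*p^2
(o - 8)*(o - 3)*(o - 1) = o^3 - 12*o^2 + 35*o - 24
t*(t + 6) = t^2 + 6*t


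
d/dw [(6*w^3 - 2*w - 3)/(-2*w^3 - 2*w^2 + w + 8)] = (-12*w^4 + 4*w^3 + 122*w^2 - 12*w - 13)/(4*w^6 + 8*w^5 - 36*w^3 - 31*w^2 + 16*w + 64)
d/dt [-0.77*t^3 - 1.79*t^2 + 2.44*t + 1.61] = -2.31*t^2 - 3.58*t + 2.44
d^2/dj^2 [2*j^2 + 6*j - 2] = 4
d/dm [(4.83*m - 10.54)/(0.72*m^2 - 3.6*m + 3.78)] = (-3.4776*m^2 + 15.1776*m - 19.6866)/(0.5184*m^4 - 5.184*m^3 + 18.4032*m^2 - 27.216*m + 14.2884)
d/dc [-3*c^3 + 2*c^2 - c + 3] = -9*c^2 + 4*c - 1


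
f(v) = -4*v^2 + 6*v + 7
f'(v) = 6 - 8*v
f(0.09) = 7.51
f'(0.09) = 5.28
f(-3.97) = -79.86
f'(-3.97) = 37.76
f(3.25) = -15.75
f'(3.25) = -20.00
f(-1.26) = -6.91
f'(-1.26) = 16.08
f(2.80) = -7.56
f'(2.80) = -16.40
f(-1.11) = -4.59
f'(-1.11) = 14.88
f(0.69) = 9.24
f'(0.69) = 0.48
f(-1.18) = -5.65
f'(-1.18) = 15.44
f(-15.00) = -983.00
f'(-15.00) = 126.00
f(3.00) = -11.00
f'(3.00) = -18.00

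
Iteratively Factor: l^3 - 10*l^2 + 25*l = (l)*(l^2 - 10*l + 25) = l*(l - 5)*(l - 5)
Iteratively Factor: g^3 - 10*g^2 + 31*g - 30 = (g - 2)*(g^2 - 8*g + 15) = (g - 5)*(g - 2)*(g - 3)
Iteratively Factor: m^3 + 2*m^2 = (m + 2)*(m^2) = m*(m + 2)*(m)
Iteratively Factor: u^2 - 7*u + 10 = (u - 5)*(u - 2)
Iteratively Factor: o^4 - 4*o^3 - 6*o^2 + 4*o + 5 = (o + 1)*(o^3 - 5*o^2 - o + 5) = (o - 5)*(o + 1)*(o^2 - 1) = (o - 5)*(o + 1)^2*(o - 1)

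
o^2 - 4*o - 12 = (o - 6)*(o + 2)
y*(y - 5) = y^2 - 5*y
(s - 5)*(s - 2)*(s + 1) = s^3 - 6*s^2 + 3*s + 10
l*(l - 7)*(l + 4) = l^3 - 3*l^2 - 28*l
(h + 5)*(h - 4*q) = h^2 - 4*h*q + 5*h - 20*q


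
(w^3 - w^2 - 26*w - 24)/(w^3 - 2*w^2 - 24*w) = (w + 1)/w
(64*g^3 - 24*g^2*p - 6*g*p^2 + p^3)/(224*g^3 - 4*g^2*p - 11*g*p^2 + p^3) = (-2*g + p)/(-7*g + p)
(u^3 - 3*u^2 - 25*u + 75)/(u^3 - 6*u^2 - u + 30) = (u + 5)/(u + 2)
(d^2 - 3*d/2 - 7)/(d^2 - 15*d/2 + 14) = (d + 2)/(d - 4)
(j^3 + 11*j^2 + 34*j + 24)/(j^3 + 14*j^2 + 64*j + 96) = (j + 1)/(j + 4)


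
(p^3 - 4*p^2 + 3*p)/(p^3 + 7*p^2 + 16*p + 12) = p*(p^2 - 4*p + 3)/(p^3 + 7*p^2 + 16*p + 12)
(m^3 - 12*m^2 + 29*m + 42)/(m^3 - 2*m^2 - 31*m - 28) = (m - 6)/(m + 4)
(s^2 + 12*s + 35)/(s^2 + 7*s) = (s + 5)/s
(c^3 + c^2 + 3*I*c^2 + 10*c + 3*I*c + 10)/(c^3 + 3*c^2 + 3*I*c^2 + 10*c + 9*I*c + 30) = (c + 1)/(c + 3)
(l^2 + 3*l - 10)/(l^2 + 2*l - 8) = (l + 5)/(l + 4)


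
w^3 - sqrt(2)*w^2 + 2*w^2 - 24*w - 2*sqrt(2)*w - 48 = (w + 2)*(w - 4*sqrt(2))*(w + 3*sqrt(2))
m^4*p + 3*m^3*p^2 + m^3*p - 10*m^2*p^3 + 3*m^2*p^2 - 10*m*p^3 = m*(m - 2*p)*(m + 5*p)*(m*p + p)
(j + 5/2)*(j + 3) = j^2 + 11*j/2 + 15/2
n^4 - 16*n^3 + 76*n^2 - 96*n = n*(n - 8)*(n - 6)*(n - 2)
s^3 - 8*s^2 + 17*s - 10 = (s - 5)*(s - 2)*(s - 1)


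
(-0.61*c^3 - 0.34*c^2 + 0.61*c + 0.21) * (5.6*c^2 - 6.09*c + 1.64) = -3.416*c^5 + 1.8109*c^4 + 4.4862*c^3 - 3.0965*c^2 - 0.2785*c + 0.3444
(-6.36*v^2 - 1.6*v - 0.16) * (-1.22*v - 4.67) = 7.7592*v^3 + 31.6532*v^2 + 7.6672*v + 0.7472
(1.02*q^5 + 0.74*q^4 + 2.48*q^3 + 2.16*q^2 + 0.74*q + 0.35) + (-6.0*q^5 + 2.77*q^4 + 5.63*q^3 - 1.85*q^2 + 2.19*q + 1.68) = -4.98*q^5 + 3.51*q^4 + 8.11*q^3 + 0.31*q^2 + 2.93*q + 2.03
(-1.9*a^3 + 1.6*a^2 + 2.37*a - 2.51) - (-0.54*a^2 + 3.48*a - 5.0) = -1.9*a^3 + 2.14*a^2 - 1.11*a + 2.49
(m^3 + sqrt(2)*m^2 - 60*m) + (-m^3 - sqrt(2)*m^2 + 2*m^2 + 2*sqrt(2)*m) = 2*m^2 - 60*m + 2*sqrt(2)*m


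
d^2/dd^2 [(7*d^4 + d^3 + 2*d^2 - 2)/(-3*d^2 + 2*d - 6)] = 2*(-63*d^6 + 126*d^5 - 462*d^4 + 674*d^3 - 1314*d^2 - 144*d - 100)/(27*d^6 - 54*d^5 + 198*d^4 - 224*d^3 + 396*d^2 - 216*d + 216)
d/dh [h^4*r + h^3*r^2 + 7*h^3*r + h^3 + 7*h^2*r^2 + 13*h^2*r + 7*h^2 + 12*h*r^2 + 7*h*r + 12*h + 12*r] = 4*h^3*r + 3*h^2*r^2 + 21*h^2*r + 3*h^2 + 14*h*r^2 + 26*h*r + 14*h + 12*r^2 + 7*r + 12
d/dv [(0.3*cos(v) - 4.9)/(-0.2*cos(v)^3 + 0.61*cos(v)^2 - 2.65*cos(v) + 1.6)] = (-0.12*cos(v)^3 + 3.123*cos(v)^2 - 5.978*cos(v) + 12.505)*sin(v)/(0.04*cos(v)^6 - 0.244*cos(v)^5 + 1.4321*cos(v)^4 - 3.873*cos(v)^3 + 8.9745*cos(v)^2 - 8.48*cos(v) + 2.56)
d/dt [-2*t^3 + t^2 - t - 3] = -6*t^2 + 2*t - 1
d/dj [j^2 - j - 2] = 2*j - 1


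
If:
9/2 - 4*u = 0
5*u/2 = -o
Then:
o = -45/16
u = 9/8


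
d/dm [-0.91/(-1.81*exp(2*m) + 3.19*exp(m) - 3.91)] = (2.9029 - 3.2942*exp(m))*exp(m)/(1.81*exp(2*m) - 3.19*exp(m) + 3.91)^2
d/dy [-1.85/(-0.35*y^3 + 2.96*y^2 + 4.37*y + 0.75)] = (-1.9425*y^2 + 10.952*y + 8.0845)/(-0.35*y^3 + 2.96*y^2 + 4.37*y + 0.75)^2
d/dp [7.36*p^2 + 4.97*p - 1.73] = 14.72*p + 4.97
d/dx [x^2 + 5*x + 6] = 2*x + 5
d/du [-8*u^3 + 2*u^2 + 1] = 4*u*(1 - 6*u)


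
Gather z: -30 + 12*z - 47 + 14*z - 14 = 26*z - 91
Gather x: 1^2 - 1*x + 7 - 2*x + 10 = 18 - 3*x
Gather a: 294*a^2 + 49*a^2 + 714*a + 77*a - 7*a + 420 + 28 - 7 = 343*a^2 + 784*a + 441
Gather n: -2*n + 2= 2 - 2*n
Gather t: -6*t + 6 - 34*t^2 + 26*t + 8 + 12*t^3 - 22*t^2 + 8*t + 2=12*t^3 - 56*t^2 + 28*t + 16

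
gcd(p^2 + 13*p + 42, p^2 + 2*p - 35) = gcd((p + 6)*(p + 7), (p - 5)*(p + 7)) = p + 7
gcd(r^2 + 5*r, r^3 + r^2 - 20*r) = r^2 + 5*r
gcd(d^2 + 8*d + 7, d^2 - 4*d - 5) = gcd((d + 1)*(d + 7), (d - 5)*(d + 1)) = d + 1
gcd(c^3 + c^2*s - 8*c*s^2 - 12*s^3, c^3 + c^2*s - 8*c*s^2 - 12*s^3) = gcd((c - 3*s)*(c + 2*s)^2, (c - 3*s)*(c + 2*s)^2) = -c^3 - c^2*s + 8*c*s^2 + 12*s^3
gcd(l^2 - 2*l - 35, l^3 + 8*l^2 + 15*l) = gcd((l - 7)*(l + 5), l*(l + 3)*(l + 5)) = l + 5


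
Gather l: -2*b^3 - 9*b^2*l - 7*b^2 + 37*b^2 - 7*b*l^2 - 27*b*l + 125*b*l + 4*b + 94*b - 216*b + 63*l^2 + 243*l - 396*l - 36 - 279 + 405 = -2*b^3 + 30*b^2 - 118*b + l^2*(63 - 7*b) + l*(-9*b^2 + 98*b - 153) + 90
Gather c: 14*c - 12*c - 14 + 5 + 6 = 2*c - 3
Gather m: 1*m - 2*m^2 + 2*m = -2*m^2 + 3*m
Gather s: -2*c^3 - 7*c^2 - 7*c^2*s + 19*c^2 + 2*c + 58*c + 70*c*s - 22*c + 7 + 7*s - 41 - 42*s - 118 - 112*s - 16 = -2*c^3 + 12*c^2 + 38*c + s*(-7*c^2 + 70*c - 147) - 168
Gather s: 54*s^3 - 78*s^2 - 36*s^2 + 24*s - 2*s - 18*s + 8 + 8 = 54*s^3 - 114*s^2 + 4*s + 16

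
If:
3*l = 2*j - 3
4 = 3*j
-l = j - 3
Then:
No Solution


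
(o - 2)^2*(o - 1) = o^3 - 5*o^2 + 8*o - 4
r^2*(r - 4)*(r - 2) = r^4 - 6*r^3 + 8*r^2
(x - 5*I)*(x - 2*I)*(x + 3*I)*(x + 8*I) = x^4 + 4*I*x^3 + 43*x^2 + 58*I*x + 240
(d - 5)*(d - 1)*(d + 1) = d^3 - 5*d^2 - d + 5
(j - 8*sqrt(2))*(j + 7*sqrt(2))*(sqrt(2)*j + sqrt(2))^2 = 2*j^4 - 2*sqrt(2)*j^3 + 4*j^3 - 222*j^2 - 4*sqrt(2)*j^2 - 448*j - 2*sqrt(2)*j - 224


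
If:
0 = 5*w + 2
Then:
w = -2/5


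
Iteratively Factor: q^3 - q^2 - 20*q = (q + 4)*(q^2 - 5*q) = (q - 5)*(q + 4)*(q)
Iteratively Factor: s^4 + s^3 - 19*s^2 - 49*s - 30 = (s - 5)*(s^3 + 6*s^2 + 11*s + 6) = (s - 5)*(s + 1)*(s^2 + 5*s + 6) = (s - 5)*(s + 1)*(s + 2)*(s + 3)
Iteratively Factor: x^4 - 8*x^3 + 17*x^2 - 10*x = (x - 1)*(x^3 - 7*x^2 + 10*x) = x*(x - 1)*(x^2 - 7*x + 10) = x*(x - 5)*(x - 1)*(x - 2)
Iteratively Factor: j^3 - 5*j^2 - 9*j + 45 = (j - 5)*(j^2 - 9) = (j - 5)*(j - 3)*(j + 3)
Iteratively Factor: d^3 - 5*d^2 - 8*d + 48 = (d + 3)*(d^2 - 8*d + 16) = (d - 4)*(d + 3)*(d - 4)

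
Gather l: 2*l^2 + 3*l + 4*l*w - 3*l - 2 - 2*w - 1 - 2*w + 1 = 2*l^2 + 4*l*w - 4*w - 2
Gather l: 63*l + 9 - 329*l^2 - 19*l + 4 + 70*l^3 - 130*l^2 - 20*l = 70*l^3 - 459*l^2 + 24*l + 13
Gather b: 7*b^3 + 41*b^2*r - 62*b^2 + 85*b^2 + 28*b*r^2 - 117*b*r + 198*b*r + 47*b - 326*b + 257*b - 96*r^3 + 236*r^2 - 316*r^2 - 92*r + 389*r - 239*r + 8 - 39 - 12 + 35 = 7*b^3 + b^2*(41*r + 23) + b*(28*r^2 + 81*r - 22) - 96*r^3 - 80*r^2 + 58*r - 8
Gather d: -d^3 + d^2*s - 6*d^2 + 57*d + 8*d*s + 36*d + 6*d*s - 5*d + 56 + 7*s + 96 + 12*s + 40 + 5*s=-d^3 + d^2*(s - 6) + d*(14*s + 88) + 24*s + 192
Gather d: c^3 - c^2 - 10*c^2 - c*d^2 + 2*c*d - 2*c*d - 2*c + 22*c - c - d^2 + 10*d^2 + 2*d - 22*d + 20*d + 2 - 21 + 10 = c^3 - 11*c^2 + 19*c + d^2*(9 - c) - 9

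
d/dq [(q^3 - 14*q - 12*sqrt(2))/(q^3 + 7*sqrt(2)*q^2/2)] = (7*sqrt(2)*q^3 + 56*q^2 + 170*sqrt(2)*q + 336)/(q^3*(2*q^2 + 14*sqrt(2)*q + 49))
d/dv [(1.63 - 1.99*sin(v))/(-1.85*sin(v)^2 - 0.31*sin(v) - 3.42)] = (-3.6815*sin(v)^2 + 6.031*sin(v) + 7.3111)*cos(v)/(3.4225*sin(v)^4 + 1.147*sin(v)^3 + 12.7501*sin(v)^2 + 2.1204*sin(v) + 11.6964)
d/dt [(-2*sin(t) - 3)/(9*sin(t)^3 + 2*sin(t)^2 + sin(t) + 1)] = (36*sin(t)^3 + 85*sin(t)^2 + 12*sin(t) + 1)*cos(t)/(9*sin(t)^3 + 2*sin(t)^2 + sin(t) + 1)^2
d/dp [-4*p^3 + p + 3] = 1 - 12*p^2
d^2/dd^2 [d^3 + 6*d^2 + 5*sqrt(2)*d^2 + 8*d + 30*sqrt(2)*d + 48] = 6*d + 12 + 10*sqrt(2)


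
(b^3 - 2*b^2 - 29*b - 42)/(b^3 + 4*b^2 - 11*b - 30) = (b^2 - 4*b - 21)/(b^2 + 2*b - 15)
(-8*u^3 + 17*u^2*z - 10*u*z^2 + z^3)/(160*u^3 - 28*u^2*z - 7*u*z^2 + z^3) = (u^2 - 2*u*z + z^2)/(-20*u^2 + u*z + z^2)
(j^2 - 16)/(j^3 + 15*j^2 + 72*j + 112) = (j - 4)/(j^2 + 11*j + 28)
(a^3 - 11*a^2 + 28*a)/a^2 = a - 11 + 28/a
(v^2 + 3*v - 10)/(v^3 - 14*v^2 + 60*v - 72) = (v + 5)/(v^2 - 12*v + 36)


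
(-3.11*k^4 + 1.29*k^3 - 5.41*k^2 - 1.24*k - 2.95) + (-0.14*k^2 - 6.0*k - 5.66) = -3.11*k^4 + 1.29*k^3 - 5.55*k^2 - 7.24*k - 8.61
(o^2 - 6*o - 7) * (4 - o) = -o^3 + 10*o^2 - 17*o - 28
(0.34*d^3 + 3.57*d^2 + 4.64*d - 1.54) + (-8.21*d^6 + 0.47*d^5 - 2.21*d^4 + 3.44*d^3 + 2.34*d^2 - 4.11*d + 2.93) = -8.21*d^6 + 0.47*d^5 - 2.21*d^4 + 3.78*d^3 + 5.91*d^2 + 0.529999999999999*d + 1.39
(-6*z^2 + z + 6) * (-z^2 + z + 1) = 6*z^4 - 7*z^3 - 11*z^2 + 7*z + 6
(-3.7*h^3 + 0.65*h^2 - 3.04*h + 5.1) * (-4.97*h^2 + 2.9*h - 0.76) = 18.389*h^5 - 13.9605*h^4 + 19.8058*h^3 - 34.657*h^2 + 17.1004*h - 3.876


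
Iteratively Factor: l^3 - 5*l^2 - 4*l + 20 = (l - 5)*(l^2 - 4) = (l - 5)*(l + 2)*(l - 2)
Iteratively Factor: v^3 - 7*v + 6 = (v + 3)*(v^2 - 3*v + 2) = (v - 1)*(v + 3)*(v - 2)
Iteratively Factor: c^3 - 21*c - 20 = (c + 4)*(c^2 - 4*c - 5) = (c + 1)*(c + 4)*(c - 5)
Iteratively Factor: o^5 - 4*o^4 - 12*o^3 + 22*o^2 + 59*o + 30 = (o + 1)*(o^4 - 5*o^3 - 7*o^2 + 29*o + 30) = (o + 1)*(o + 2)*(o^3 - 7*o^2 + 7*o + 15) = (o + 1)^2*(o + 2)*(o^2 - 8*o + 15) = (o - 3)*(o + 1)^2*(o + 2)*(o - 5)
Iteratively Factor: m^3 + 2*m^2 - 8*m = (m + 4)*(m^2 - 2*m) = (m - 2)*(m + 4)*(m)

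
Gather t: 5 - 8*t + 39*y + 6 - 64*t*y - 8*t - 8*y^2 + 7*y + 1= t*(-64*y - 16) - 8*y^2 + 46*y + 12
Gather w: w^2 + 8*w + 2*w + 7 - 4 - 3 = w^2 + 10*w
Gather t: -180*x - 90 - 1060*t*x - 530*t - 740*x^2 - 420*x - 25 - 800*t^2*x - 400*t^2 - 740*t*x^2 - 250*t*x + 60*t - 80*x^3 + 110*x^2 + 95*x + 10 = t^2*(-800*x - 400) + t*(-740*x^2 - 1310*x - 470) - 80*x^3 - 630*x^2 - 505*x - 105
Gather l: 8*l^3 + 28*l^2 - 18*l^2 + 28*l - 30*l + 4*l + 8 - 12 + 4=8*l^3 + 10*l^2 + 2*l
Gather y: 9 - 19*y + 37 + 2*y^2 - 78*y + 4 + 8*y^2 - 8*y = 10*y^2 - 105*y + 50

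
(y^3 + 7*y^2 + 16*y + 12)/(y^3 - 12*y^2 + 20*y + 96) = (y^2 + 5*y + 6)/(y^2 - 14*y + 48)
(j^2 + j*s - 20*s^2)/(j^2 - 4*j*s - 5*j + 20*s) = (j + 5*s)/(j - 5)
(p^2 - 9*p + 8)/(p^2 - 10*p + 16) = (p - 1)/(p - 2)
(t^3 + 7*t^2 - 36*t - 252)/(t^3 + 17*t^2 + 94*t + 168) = (t - 6)/(t + 4)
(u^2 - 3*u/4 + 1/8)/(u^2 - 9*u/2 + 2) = (u - 1/4)/(u - 4)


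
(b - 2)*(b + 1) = b^2 - b - 2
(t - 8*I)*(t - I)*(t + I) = t^3 - 8*I*t^2 + t - 8*I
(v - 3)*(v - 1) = v^2 - 4*v + 3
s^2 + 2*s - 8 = (s - 2)*(s + 4)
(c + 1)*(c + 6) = c^2 + 7*c + 6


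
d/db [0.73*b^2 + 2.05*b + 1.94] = 1.46*b + 2.05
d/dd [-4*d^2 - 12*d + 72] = -8*d - 12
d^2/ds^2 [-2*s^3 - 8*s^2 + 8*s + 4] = -12*s - 16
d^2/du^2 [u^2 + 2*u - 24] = 2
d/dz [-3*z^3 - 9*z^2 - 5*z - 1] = -9*z^2 - 18*z - 5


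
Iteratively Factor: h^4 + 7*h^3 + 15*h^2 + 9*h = (h)*(h^3 + 7*h^2 + 15*h + 9) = h*(h + 1)*(h^2 + 6*h + 9) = h*(h + 1)*(h + 3)*(h + 3)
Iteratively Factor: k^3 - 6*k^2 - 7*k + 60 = (k + 3)*(k^2 - 9*k + 20) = (k - 4)*(k + 3)*(k - 5)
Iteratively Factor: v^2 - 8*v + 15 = (v - 3)*(v - 5)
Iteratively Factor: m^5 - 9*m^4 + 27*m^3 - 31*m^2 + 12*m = (m - 3)*(m^4 - 6*m^3 + 9*m^2 - 4*m) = (m - 4)*(m - 3)*(m^3 - 2*m^2 + m) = (m - 4)*(m - 3)*(m - 1)*(m^2 - m) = (m - 4)*(m - 3)*(m - 1)^2*(m)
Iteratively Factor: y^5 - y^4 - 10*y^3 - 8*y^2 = (y)*(y^4 - y^3 - 10*y^2 - 8*y) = y*(y + 2)*(y^3 - 3*y^2 - 4*y) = y*(y + 1)*(y + 2)*(y^2 - 4*y) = y*(y - 4)*(y + 1)*(y + 2)*(y)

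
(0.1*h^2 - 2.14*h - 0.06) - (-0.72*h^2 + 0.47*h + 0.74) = 0.82*h^2 - 2.61*h - 0.8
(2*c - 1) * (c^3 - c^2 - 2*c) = 2*c^4 - 3*c^3 - 3*c^2 + 2*c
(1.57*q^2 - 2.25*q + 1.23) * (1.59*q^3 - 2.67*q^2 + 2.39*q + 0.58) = 2.4963*q^5 - 7.7694*q^4 + 11.7155*q^3 - 7.751*q^2 + 1.6347*q + 0.7134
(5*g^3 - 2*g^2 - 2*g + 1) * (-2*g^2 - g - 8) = -10*g^5 - g^4 - 34*g^3 + 16*g^2 + 15*g - 8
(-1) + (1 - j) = -j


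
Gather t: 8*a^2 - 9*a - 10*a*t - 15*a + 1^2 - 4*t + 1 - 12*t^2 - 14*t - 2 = 8*a^2 - 24*a - 12*t^2 + t*(-10*a - 18)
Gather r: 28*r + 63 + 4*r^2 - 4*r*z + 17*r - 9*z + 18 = 4*r^2 + r*(45 - 4*z) - 9*z + 81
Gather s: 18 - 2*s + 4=22 - 2*s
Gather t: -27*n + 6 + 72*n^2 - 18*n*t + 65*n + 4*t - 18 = 72*n^2 + 38*n + t*(4 - 18*n) - 12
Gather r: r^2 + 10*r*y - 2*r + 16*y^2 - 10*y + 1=r^2 + r*(10*y - 2) + 16*y^2 - 10*y + 1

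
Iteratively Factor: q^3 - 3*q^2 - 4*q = (q)*(q^2 - 3*q - 4) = q*(q + 1)*(q - 4)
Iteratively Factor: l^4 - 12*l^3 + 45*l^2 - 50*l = (l - 5)*(l^3 - 7*l^2 + 10*l) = l*(l - 5)*(l^2 - 7*l + 10) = l*(l - 5)*(l - 2)*(l - 5)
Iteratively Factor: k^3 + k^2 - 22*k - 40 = (k + 4)*(k^2 - 3*k - 10) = (k + 2)*(k + 4)*(k - 5)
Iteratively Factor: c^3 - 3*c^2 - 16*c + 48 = (c - 3)*(c^2 - 16) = (c - 3)*(c + 4)*(c - 4)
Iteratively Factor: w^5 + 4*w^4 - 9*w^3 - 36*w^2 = (w)*(w^4 + 4*w^3 - 9*w^2 - 36*w) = w*(w - 3)*(w^3 + 7*w^2 + 12*w) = w*(w - 3)*(w + 4)*(w^2 + 3*w) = w*(w - 3)*(w + 3)*(w + 4)*(w)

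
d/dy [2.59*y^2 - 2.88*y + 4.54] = 5.18*y - 2.88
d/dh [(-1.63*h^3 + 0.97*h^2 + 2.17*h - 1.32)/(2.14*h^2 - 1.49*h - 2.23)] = (-3.4882*h^4 + 4.8574*h^3 + 4.8156*h^2 + 1.3234*h - 6.8059)/(4.5796*h^4 - 6.3772*h^3 - 7.3243*h^2 + 6.6454*h + 4.9729)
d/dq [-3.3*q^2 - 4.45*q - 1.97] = -6.6*q - 4.45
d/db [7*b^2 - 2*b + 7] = 14*b - 2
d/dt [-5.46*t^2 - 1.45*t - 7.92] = -10.92*t - 1.45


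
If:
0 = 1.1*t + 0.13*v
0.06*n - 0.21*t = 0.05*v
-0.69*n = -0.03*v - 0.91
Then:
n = 1.47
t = -0.41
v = 3.51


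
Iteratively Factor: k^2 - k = (k)*(k - 1)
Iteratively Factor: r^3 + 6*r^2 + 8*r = (r + 4)*(r^2 + 2*r) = (r + 2)*(r + 4)*(r)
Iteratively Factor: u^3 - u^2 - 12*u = (u - 4)*(u^2 + 3*u) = (u - 4)*(u + 3)*(u)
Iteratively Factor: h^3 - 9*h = (h - 3)*(h^2 + 3*h) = (h - 3)*(h + 3)*(h)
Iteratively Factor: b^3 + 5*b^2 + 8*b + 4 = (b + 2)*(b^2 + 3*b + 2) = (b + 2)^2*(b + 1)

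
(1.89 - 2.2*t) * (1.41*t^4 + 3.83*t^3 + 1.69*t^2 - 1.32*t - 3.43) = -3.102*t^5 - 5.7611*t^4 + 3.5207*t^3 + 6.0981*t^2 + 5.0512*t - 6.4827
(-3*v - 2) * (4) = -12*v - 8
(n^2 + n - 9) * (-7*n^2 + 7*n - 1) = -7*n^4 + 69*n^2 - 64*n + 9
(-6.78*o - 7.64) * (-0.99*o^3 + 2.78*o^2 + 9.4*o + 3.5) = 6.7122*o^4 - 11.2848*o^3 - 84.9712*o^2 - 95.546*o - 26.74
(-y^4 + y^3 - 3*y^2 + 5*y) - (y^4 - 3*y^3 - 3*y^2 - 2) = -2*y^4 + 4*y^3 + 5*y + 2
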